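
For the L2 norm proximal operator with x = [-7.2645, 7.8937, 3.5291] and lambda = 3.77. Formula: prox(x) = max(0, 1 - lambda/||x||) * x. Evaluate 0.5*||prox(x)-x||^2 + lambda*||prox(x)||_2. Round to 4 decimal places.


Step 1: Compute ||x||.
||x|| = 11.2933
Step 2: Compute scaling factor.
scale = max(0, 1 - 3.77/11.2933) = 0.6662
Step 3: prox(x) = [-4.8394, 5.2586, 2.351]
||prox(x)|| = 7.5233
Step 4: Proximal objective.
0.5*||prox-x||^2 = 7.1065
lambda*||prox|| = 28.3628
Total = 35.4692


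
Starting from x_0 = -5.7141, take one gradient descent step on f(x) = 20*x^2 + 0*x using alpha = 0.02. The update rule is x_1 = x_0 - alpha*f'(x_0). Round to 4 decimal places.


We compute the gradient at x_0 and apply the update.
f'(x) = 40*x + 0
f'(-5.7141) = 40*-5.7141 + 0 = -228.564
x_1 = -5.7141 - 0.02*-228.564 = -1.1428


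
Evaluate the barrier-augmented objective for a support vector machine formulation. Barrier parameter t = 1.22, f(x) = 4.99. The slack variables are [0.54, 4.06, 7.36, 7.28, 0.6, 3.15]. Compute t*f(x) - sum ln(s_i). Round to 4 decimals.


Step 1: Compute log-barrier.
ln values: [-0.6162, 1.4012, 1.9961, 1.9851, -0.5108, 1.1474]
phi = -(-0.6162 + 1.4012 + 1.9961 + 1.9851 - 0.5108 + 1.1474) = -5.4028
Step 2: Compute augmented objective.
t*f(x) = 1.22*4.99 = 6.0878
Total = 6.0878 - 5.4028 = 0.685


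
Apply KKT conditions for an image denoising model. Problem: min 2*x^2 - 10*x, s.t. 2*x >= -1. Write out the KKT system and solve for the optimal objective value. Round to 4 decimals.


Step 1: Try lambda = 0 (constraint inactive).
Stationarity: 2*2*x - 10 = 0
x* = 10/(2*2) = 2.5
Check constraint: 2*2.5 = 5.0 >= -1 -- satisfied.
Step 2: Compute optimal value.
f(x*) = 2*2.5^2 - 10*2.5 = -12.5


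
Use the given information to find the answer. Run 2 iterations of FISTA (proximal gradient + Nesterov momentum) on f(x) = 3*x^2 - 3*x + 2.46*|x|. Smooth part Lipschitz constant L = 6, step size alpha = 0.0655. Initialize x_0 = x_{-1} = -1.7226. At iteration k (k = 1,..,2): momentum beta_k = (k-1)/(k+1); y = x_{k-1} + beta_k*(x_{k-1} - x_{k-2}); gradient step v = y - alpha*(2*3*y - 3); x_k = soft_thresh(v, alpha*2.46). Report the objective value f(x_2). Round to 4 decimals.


FISTA on f(x) = 3*x^2 - 3*x + 2.46*|x|
L = 6, alpha = 0.0655
Iteration 1: beta = 0.0, y = -1.7226 + 0.0*(-1.7226 + 1.7226) = -1.7226
  grad(y) = -13.3356, v = y - alpha*grad = -0.8491
  prox(v) = soft_thresh(-0.8491, 0.1611) = -0.688
Iteration 2: beta = 0.3333, y = -0.688 + 0.3333*(-0.688 + 1.7226) = -0.3431
  grad(y) = -5.0587, v = y - alpha*grad = -0.0118
  prox(v) = soft_thresh(-0.0118, 0.1611) = 0.0
f(x_2) = 3*0.0^2 - 3*0.0 + 2.46*|0.0| = 0.0


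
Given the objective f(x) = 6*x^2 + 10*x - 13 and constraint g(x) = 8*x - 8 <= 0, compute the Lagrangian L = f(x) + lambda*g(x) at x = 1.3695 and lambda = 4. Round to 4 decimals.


Step 1: Evaluate f(x).
f(1.3695) = 6*1.3695^2 + 10*1.3695 - 13 = 11.9482
Step 2: Evaluate g(x).
g(1.3695) = 8*1.3695 - 8 = 2.956
Step 3: Compute Lagrangian.
L = 11.9482 + 4*2.956 = 23.7722


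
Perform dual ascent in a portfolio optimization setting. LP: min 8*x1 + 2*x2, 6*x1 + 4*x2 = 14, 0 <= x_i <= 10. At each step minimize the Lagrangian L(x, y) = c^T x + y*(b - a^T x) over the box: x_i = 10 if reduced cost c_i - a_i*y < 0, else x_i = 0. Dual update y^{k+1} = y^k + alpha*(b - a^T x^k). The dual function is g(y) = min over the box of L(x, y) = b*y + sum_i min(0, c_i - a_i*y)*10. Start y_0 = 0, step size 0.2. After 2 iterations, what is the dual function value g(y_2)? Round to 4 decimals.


Dual ascent for LP: min 8*x1 + 2*x2, 6*x1 + 4*x2 = 14, 0 <= x_i <= 10
Step 1: y^k = 0.0, reduced costs: (8.0, 2.0)
  x^k = (0.0, 0.0), subgradient = b - a^T x = 14.0
  y^{k+1} = 0.0 + 0.2*14.0 = 2.8
Step 2: y^k = 2.8, reduced costs: (-8.8, -9.2)
  x^k = (10.0, 10.0), subgradient = b - a^T x = -86.0
  y^{k+1} = 2.8 + 0.2*-86.0 = -14.4
Dual objective at y_2 = -14.4: reduced costs (94.4, 59.6), box minimizer x = (0.0, 0.0)
g(y_2) = b*y + (c1 - a1*y)*x1 + (c2 - a2*y)*x2 = 14*(-14.4) + 94.4*0.0 + 59.6*0.0 = -201.6 + 0.0 + 0.0 = -201.6


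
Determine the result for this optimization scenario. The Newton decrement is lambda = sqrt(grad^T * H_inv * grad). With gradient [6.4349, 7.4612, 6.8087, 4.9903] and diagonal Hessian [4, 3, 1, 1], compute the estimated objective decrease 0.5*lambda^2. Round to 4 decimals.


Step 1: H is diagonal, so H^(-1) * g = [1.6087, 2.4871, 6.8087, 4.9903].
Step 2: g^T H^(-1) g = sum_i g_i^2 / H_ii
  = (6.4349)^2/4 + (7.4612)^2/3 + (6.8087)^2/1 + (4.9903)^2/1
  = 10.352 + 18.5565 + 46.3584 + 24.9031 = 100.17
Step 3: Objective decrease = 0.5 * g^T H^(-1) g = 50.085


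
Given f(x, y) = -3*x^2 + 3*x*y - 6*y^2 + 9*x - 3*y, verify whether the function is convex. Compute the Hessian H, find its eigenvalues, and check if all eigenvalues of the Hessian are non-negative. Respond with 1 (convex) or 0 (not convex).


The Hessian of f(x,y) = -3*x^2 + 3*x*y - 6*y^2 + 9*x - 3*y is:
H = [[-6, 3], [3, -12]]
Trace = -6 - 12 = -18
Determinant = -6*-12 - (3)^2 = 63
Discriminant = (-18)^2 - 4*63 = 72.0
Eigenvalues: lambda_1 = -13.2426, lambda_2 = -4.7574
The function is not convex.

0


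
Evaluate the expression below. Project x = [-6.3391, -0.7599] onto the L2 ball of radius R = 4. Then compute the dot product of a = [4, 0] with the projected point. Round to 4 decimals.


Step 1: Compute ||x|| (intermediates to 6 decimals).
||x|| = sqrt((-6.3391)^2 + (-0.7599)^2) = 6.384484
Step 2: Project.
Since ||x|| > R, scale = R/||x|| = 4/6.384484 = 0.626519, proj(x) = scale * x
proj(x) = [-3.971567, -0.476092]
Step 3: Dot product.
a^T * proj(x) = 4*(-3.971567) + 0*(-0.476092) = -15.8863


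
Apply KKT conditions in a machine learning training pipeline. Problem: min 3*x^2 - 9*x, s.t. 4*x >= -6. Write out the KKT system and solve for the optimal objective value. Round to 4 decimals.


Step 1: Try lambda = 0 (constraint inactive).
Stationarity: 2*3*x - 9 = 0
x* = 9/(2*3) = 1.5
Check constraint: 4*1.5 = 6.0 >= -6 -- satisfied.
Step 2: Compute optimal value.
f(x*) = 3*1.5^2 - 9*1.5 = -6.75


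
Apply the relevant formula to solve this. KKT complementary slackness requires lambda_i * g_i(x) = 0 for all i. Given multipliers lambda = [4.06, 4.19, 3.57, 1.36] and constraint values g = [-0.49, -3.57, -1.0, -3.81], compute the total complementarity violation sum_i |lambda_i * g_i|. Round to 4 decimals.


KKT complementary slackness check:
lambda_1 * g_1 = 4.06 * -0.49 = -1.9894
lambda_2 * g_2 = 4.19 * -3.57 = -14.9583
lambda_3 * g_3 = 3.57 * -1.0 = -3.57
lambda_4 * g_4 = 1.36 * -3.81 = -5.1816
Total violation = 1.9894 + 14.9583 + 3.57 + 5.1816 = 25.6993


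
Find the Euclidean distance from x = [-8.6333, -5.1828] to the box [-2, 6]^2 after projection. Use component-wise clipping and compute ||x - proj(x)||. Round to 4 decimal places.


Project each component onto [-2, 6].
clip(-8.6333) = -2.0, clip(-5.1828) = -2.0
Projection = [-2.0, -2.0]
Squared diffs: [44.0007, 10.1302]
Distance = sqrt(54.1309) = 7.3574


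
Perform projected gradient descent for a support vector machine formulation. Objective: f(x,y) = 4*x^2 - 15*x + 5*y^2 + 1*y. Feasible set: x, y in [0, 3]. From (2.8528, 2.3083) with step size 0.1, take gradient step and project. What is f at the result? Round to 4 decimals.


Step 1: Compute gradient at (2.8528, 2.3083).
grad_x = 2*4*2.8528 - 15 = 7.8224
grad_y = 2*5*2.3083 + 1 = 24.083
Step 2: Gradient step.
x_raw = 2.8528 - 0.1*7.8224 = 2.0706
y_raw = 2.3083 - 0.1*24.083 = -0.1
Step 3: Project onto [0, 3].
x_proj = clip(2.0706) = 2.0706
y_proj = clip(-0.1) = 0.0
Step 4: Evaluate f.
f(2.0706, 0.0) = -13.9095


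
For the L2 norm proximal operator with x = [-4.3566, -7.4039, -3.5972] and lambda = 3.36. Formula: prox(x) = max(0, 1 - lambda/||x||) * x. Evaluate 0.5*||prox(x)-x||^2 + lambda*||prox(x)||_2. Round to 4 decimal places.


Step 1: Compute ||x||.
||x|| = 9.3133
Step 2: Compute scaling factor.
scale = max(0, 1 - 3.36/9.3133) = 0.6392
Step 3: prox(x) = [-2.7849, -4.7328, -2.2994]
||prox(x)|| = 5.9533
Step 4: Proximal objective.
0.5*||prox-x||^2 = 5.6448
lambda*||prox|| = 20.0031
Total = 25.6479


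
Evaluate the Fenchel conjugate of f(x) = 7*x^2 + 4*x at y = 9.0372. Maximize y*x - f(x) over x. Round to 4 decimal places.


f*(y) = sup_x {y*x - a*x^2 - b*x} = sup_x {(y-b)*x - a*x^2}
FOC: (y - b) - 2a*x = 0 => x* = (y - b)/(2a)
x* = (9.0372 - 4)/(2*7) = 0.3598
f*(9.0372) = (y-b)^2/(4a) = (9.0372 - 4)^2/(4*7)
= 25.3734/28 = 0.9062


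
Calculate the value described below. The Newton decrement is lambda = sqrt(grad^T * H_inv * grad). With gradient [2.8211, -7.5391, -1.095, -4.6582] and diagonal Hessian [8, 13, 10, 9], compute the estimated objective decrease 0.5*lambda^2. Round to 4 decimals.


Step 1: H is diagonal, so H^(-1) * g = [0.3526, -0.5799, -0.1095, -0.5176].
Step 2: g^T H^(-1) g = sum_i g_i^2 / H_ii
  = (2.8211)^2/8 + (-7.5391)^2/13 + (-1.095)^2/10 + (-4.6582)^2/9
  = 0.9948 + 4.3722 + 0.1199 + 2.411 = 7.8979
Step 3: Objective decrease = 0.5 * g^T H^(-1) g = 3.9489


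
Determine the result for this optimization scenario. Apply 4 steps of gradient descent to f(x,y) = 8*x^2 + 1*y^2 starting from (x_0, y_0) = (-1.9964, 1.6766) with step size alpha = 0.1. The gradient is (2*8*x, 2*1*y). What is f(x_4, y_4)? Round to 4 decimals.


Gradient descent on f(x,y) = 8*x^2 + 1*y^2.
Starting point: (-1.9964, 1.6766), alpha = 0.1
Step 1: grad_x = 2*8*-1.9964 = -31.9424, grad_y = 2*1*1.6766 = 3.3532
  x_1 = -1.9964 - 0.1*-31.9424 = 1.1978
  y_1 = 1.6766 - 0.1*3.3532 = 1.3413
Step 2: grad_x = 2*8*1.1978 = 19.1654, grad_y = 2*1*1.3413 = 2.6826
  x_2 = 1.1978 - 0.1*19.1654 = -0.7187
  y_2 = 1.3413 - 0.1*2.6826 = 1.073
Step 3: grad_x = 2*8*-0.7187 = -11.4993, grad_y = 2*1*1.073 = 2.146
  x_3 = -0.7187 - 0.1*-11.4993 = 0.4312
  y_3 = 1.073 - 0.1*2.146 = 0.8584
Step 4: grad_x = 2*8*0.4312 = 6.8996, grad_y = 2*1*0.8584 = 1.7168
  x_4 = 0.4312 - 0.1*6.8996 = -0.2587
  y_4 = 0.8584 - 0.1*1.7168 = 0.6867
f(-0.2587, 0.6867) = 8*(-0.2587)^2 + 1*0.6867^2 = 1.0071


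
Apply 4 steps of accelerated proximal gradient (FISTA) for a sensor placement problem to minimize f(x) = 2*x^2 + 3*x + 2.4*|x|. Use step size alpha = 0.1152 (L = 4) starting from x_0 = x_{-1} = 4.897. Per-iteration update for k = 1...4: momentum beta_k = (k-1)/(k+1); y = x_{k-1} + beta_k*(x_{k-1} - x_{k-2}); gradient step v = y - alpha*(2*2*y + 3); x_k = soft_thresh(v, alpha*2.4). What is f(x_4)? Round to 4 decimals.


FISTA on f(x) = 2*x^2 + 3*x + 2.4*|x|
L = 4, alpha = 0.1152
Iteration 1: beta = 0.0, y = 4.897 + 0.0*(4.897 - 4.897) = 4.897
  grad(y) = 22.588, v = y - alpha*grad = 2.2949
  prox(v) = soft_thresh(2.2949, 0.2765) = 2.0184
Iteration 2: beta = 0.3333, y = 2.0184 + 0.3333*(2.0184 - 4.897) = 1.0588
  grad(y) = 7.2354, v = y - alpha*grad = 0.2253
  prox(v) = soft_thresh(0.2253, 0.2765) = 0.0
Iteration 3: beta = 0.5, y = 0.0 + 0.5*(0.0 - 2.0184) = -1.0092
  grad(y) = -1.0368, v = y - alpha*grad = -0.8898
  prox(v) = soft_thresh(-0.8898, 0.2765) = -0.6133
Iteration 4: beta = 0.6, y = -0.6133 + 0.6*(-0.6133 - 0.0) = -0.9812
  grad(y) = -0.925, v = y - alpha*grad = -0.8747
  prox(v) = soft_thresh(-0.8747, 0.2765) = -0.5982
f(x_4) = 2*(-0.5982)^2 + 3*(-0.5982) + 2.4*|-0.5982| = 0.3568


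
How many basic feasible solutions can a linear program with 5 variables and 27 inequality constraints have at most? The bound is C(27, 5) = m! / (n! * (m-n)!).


Each vertex corresponds to some choice of n active constraints out of m, so the number of vertices is at most C(m, n) = m! / (n!(m-n)!).
m = 27, n = 5
Numerator: 27 * 26 * 25 * 24 * 23
Denominator: 5! = 120
C(27, 5) = 80730


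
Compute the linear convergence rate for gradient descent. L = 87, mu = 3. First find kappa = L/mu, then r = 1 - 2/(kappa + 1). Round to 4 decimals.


Step 1: Compute the condition number.
kappa = L/mu = 87/3 = 29.0
Step 2: Compute the convergence rate.
r = 1 - 2/(kappa + 1) = 1 - 2*mu/(L + mu) = (L - mu)/(L + mu) = 84/90 = 0.9333


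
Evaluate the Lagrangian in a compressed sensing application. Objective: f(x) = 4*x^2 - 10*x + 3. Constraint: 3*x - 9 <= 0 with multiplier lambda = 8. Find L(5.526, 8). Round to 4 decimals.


Step 1: Evaluate f(x).
f(5.526) = 4*5.526^2 - 10*5.526 + 3 = 69.8867
Step 2: Evaluate g(x).
g(5.526) = 3*5.526 - 9 = 7.578
Step 3: Compute Lagrangian.
L = 69.8867 + 8*7.578 = 130.5107


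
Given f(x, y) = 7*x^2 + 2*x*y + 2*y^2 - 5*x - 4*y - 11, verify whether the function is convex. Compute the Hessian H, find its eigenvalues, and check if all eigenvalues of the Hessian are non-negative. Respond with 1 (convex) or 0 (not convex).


The Hessian of f(x,y) = 7*x^2 + 2*x*y + 2*y^2 - 5*x - 4*y - 11 is:
H = [[14, 2], [2, 4]]
Trace = 14 + 4 = 18
Determinant = 14*4 - (2)^2 = 52
Discriminant = (18)^2 - 4*52 = 116.0
Eigenvalues: lambda_1 = 3.6148, lambda_2 = 14.3852
The function is convex.

1


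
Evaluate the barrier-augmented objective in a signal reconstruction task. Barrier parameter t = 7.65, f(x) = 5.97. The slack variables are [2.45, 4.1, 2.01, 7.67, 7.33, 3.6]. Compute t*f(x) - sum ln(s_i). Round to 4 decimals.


Step 1: Compute log-barrier.
ln values: [0.8961, 1.411, 0.6981, 2.0373, 1.992, 1.2809]
phi = -(0.8961 + 1.411 + 0.6981 + 2.0373 + 1.992 + 1.2809) = -8.3154
Step 2: Compute augmented objective.
t*f(x) = 7.65*5.97 = 45.6705
Total = 45.6705 - 8.3154 = 37.3551


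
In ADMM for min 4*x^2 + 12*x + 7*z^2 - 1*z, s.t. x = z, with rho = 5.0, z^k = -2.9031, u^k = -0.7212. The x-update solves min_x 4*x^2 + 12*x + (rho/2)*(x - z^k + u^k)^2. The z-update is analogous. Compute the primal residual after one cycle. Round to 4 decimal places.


ADMM iteration with rho = 5.0, z^k = -2.9031, u^k = -0.7212
Step 1: x-update.
Minimize 4*x^2 + 12*x + (5.0/2)*(x + 2.9031 - 0.7212)^2
FOC: (2*4 + 5.0)*x = -12 + 5.0*(-2.9031 + 0.7212)
x^{k+1} = -1.7623
Step 2: z-update.
Minimize 7*z^2 - 1*z + (5.0/2)*(-1.7623 - z - 0.7212)^2
FOC: (2*7 + 5.0)*z = 1 + 5.0*(-1.7623 - 0.7212)
z^{k+1} = -0.6009
Step 3: u-update.
u^{k+1} = -0.7212 - 1.7623 + 0.6009 = -1.8826
Step 4: Primal residual = |-1.7623 + 0.6009| = 1.1614


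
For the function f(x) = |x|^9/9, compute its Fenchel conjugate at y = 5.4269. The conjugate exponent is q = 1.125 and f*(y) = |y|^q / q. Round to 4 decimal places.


The conjugate exponent q satisfies 1/p + 1/q = 1.
p = 9, so q = 9/(9 - 1) = 1.125
|y|^q = 5.4269^1.125 = 6.7046
f*(5.4269) = 6.7046 / 1.125 = 5.9596


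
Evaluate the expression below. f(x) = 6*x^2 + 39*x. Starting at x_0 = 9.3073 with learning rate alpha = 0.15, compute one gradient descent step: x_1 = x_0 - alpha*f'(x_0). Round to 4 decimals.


We compute the gradient at x_0 and apply the update.
f'(x) = 12*x + 39
f'(9.3073) = 12*9.3073 + 39 = 150.6876
x_1 = 9.3073 - 0.15*150.6876 = -13.2958


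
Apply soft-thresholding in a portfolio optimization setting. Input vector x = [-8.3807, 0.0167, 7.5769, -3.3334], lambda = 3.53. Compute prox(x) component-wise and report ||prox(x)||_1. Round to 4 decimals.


Soft-thresholding with lambda = 3.53:
prox(-8.3807) = sign(-8.3807)*max(|-8.3807| - 3.53, 0) = -4.8507
prox(0.0167) = sign(0.0167)*max(|0.0167| - 3.53, 0) = 0.0
prox(7.5769) = sign(7.5769)*max(|7.5769| - 3.53, 0) = 4.0469
prox(-3.3334) = sign(-3.3334)*max(|-3.3334| - 3.53, 0) = 0.0
prox(x) = [-4.8507, 0.0, 4.0469, 0.0]
||prox(x)||_1 = 4.8507 + 0.0 + 4.0469 + 0.0 = 8.8976


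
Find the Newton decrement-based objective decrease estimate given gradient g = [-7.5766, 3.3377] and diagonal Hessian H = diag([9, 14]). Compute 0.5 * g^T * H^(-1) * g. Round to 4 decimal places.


Step 1: H is diagonal, so H^(-1) * g = [-0.8418, 0.2384].
Step 2: g^T H^(-1) g = sum_i g_i^2 / H_ii
  = (-7.5766)^2/9 + (3.3377)^2/14
  = 6.3783 + 0.7957 = 7.1741
Step 3: Objective decrease = 0.5 * g^T H^(-1) g = 3.587


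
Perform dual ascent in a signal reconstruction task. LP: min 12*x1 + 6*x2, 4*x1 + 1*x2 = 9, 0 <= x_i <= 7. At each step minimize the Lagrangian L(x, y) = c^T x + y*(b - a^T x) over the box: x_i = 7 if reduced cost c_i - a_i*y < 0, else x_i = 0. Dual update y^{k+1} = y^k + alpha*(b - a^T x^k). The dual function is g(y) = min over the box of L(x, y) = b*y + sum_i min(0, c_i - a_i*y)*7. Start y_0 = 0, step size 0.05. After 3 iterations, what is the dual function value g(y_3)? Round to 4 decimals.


Dual ascent for LP: min 12*x1 + 6*x2, 4*x1 + 1*x2 = 9, 0 <= x_i <= 7
Step 1: y^k = 0.0, reduced costs: (12.0, 6.0)
  x^k = (0.0, 0.0), subgradient = b - a^T x = 9.0
  y^{k+1} = 0.0 + 0.05*9.0 = 0.45
Step 2: y^k = 0.45, reduced costs: (10.2, 5.55)
  x^k = (0.0, 0.0), subgradient = b - a^T x = 9.0
  y^{k+1} = 0.45 + 0.05*9.0 = 0.9
Step 3: y^k = 0.9, reduced costs: (8.4, 5.1)
  x^k = (0.0, 0.0), subgradient = b - a^T x = 9.0
  y^{k+1} = 0.9 + 0.05*9.0 = 1.35
Dual objective at y_3 = 1.35: reduced costs (6.6, 4.65), box minimizer x = (0.0, 0.0)
g(y_3) = b*y + (c1 - a1*y)*x1 + (c2 - a2*y)*x2 = 9*1.35 + 6.6*0.0 + 4.65*0.0 = 12.15 + 0.0 + 0.0 = 12.15


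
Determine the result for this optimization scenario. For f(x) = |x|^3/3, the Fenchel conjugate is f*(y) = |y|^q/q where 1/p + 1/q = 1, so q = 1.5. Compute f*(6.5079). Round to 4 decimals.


The conjugate exponent q satisfies 1/p + 1/q = 1.
p = 3, so q = 3/(3 - 1) = 1.5
|y|^q = 6.5079^1.5 = 16.602
f*(6.5079) = 16.602 / 1.5 = 11.068


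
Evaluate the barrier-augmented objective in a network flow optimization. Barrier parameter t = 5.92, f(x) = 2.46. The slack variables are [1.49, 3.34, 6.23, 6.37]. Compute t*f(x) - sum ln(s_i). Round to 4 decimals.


Step 1: Compute log-barrier.
ln values: [0.3988, 1.206, 1.8294, 1.8516]
phi = -(0.3988 + 1.206 + 1.8294 + 1.8516) = -5.2857
Step 2: Compute augmented objective.
t*f(x) = 5.92*2.46 = 14.5632
Total = 14.5632 - 5.2857 = 9.2775


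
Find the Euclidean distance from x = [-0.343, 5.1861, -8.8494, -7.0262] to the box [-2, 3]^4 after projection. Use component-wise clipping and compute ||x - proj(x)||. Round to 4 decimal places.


Project each component onto [-2, 3].
clip(-0.343) = -0.343, clip(5.1861) = 3.0, clip(-8.8494) = -2.0, clip(-7.0262) = -2.0
Projection = [-0.343, 3.0, -2.0, -2.0]
Squared diffs: [0.0, 4.779, 46.9143, 25.2627]
Distance = sqrt(76.956) = 8.7725


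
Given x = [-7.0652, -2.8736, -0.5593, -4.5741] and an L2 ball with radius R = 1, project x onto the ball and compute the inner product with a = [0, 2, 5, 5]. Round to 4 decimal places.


Step 1: Compute ||x|| (intermediates to 6 decimals).
||x|| = sqrt((-7.0652)^2 + (-2.8736)^2 + (-0.5593)^2 + (-4.5741)^2) = 8.91122
Step 2: Project.
Since ||x|| > R, scale = R/||x|| = 1/8.91122 = 0.112218, proj(x) = scale * x
proj(x) = [-0.792843, -0.32247, -0.062764, -0.513296]
Step 3: Dot product.
a^T * proj(x) = 0*(-0.792843) + 2*(-0.32247) + 5*(-0.062764) + 5*(-0.513296) = -3.5252


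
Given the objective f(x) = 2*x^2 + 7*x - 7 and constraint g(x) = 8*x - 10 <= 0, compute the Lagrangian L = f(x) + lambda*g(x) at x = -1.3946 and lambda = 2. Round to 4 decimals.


Step 1: Evaluate f(x).
f(-1.3946) = 2*(-1.3946)^2 + 7*(-1.3946) - 7 = -12.8724
Step 2: Evaluate g(x).
g(-1.3946) = 8*-1.3946 - 10 = -21.1568
Step 3: Compute Lagrangian.
L = -12.8724 + 2*-21.1568 = -55.186


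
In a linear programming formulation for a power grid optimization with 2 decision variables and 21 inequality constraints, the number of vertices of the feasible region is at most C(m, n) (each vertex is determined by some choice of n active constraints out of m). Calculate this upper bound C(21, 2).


Each vertex corresponds to some choice of n active constraints out of m, so the number of vertices is at most C(m, n) = m! / (n!(m-n)!).
m = 21, n = 2
Numerator: 21 * 20
Denominator: 2! = 2
C(21, 2) = 210


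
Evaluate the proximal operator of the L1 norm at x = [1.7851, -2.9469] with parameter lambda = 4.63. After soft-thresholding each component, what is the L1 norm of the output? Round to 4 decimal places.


Soft-thresholding with lambda = 4.63:
prox(1.7851) = sign(1.7851)*max(|1.7851| - 4.63, 0) = 0.0
prox(-2.9469) = sign(-2.9469)*max(|-2.9469| - 4.63, 0) = 0.0
prox(x) = [0.0, 0.0]
||prox(x)||_1 = 0.0 + 0.0 = 0.0


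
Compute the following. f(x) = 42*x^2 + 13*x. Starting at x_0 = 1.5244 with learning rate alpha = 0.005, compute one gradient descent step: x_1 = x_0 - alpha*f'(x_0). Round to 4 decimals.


We compute the gradient at x_0 and apply the update.
f'(x) = 84*x + 13
f'(1.5244) = 84*1.5244 + 13 = 141.0496
x_1 = 1.5244 - 0.005*141.0496 = 0.8192


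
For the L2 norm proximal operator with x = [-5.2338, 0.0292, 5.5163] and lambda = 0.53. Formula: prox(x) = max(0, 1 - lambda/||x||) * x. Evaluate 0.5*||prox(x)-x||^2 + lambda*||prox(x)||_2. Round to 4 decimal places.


Step 1: Compute ||x||.
||x|| = 7.6041
Step 2: Compute scaling factor.
scale = max(0, 1 - 0.53/7.6041) = 0.9303
Step 3: prox(x) = [-4.869, 0.0272, 5.1318]
||prox(x)|| = 7.0741
Step 4: Proximal objective.
0.5*||prox-x||^2 = 0.1405
lambda*||prox|| = 3.7493
Total = 3.8897


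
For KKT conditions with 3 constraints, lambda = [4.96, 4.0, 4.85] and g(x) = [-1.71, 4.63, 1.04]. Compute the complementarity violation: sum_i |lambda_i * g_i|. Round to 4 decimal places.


KKT complementary slackness check:
lambda_1 * g_1 = 4.96 * -1.71 = -8.4816
lambda_2 * g_2 = 4.0 * 4.63 = 18.52
lambda_3 * g_3 = 4.85 * 1.04 = 5.044
Total violation = 8.4816 + 18.52 + 5.044 = 32.0456


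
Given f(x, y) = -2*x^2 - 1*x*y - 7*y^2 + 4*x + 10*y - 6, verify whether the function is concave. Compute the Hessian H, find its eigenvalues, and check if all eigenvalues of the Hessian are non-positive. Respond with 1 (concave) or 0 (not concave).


The Hessian of f(x,y) = -2*x^2 - 1*x*y - 7*y^2 + 4*x + 10*y - 6 is:
H = [[-4, -1], [-1, -14]]
Trace = -4 - 14 = -18
Determinant = -4*-14 - (-1)^2 = 55
Discriminant = (-18)^2 - 4*55 = 104.0
Eigenvalues: lambda_1 = -14.099, lambda_2 = -3.901
The function is concave.

1


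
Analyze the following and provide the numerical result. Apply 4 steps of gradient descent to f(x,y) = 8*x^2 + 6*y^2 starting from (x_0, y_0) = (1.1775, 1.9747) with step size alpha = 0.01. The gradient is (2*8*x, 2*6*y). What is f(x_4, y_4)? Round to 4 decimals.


Gradient descent on f(x,y) = 8*x^2 + 6*y^2.
Starting point: (1.1775, 1.9747), alpha = 0.01
Step 1: grad_x = 2*8*1.1775 = 18.84, grad_y = 2*6*1.9747 = 23.6964
  x_1 = 1.1775 - 0.01*18.84 = 0.9891
  y_1 = 1.9747 - 0.01*23.6964 = 1.7377
Step 2: grad_x = 2*8*0.9891 = 15.8256, grad_y = 2*6*1.7377 = 20.8528
  x_2 = 0.9891 - 0.01*15.8256 = 0.8308
  y_2 = 1.7377 - 0.01*20.8528 = 1.5292
Step 3: grad_x = 2*8*0.8308 = 13.2935, grad_y = 2*6*1.5292 = 18.3505
  x_3 = 0.8308 - 0.01*13.2935 = 0.6979
  y_3 = 1.5292 - 0.01*18.3505 = 1.3457
Step 4: grad_x = 2*8*0.6979 = 11.1665, grad_y = 2*6*1.3457 = 16.1484
  x_4 = 0.6979 - 0.01*11.1665 = 0.5862
  y_4 = 1.3457 - 0.01*16.1484 = 1.1842
f(0.5862, 1.1842) = 8*0.5862^2 + 6*1.1842^2 = 11.1637


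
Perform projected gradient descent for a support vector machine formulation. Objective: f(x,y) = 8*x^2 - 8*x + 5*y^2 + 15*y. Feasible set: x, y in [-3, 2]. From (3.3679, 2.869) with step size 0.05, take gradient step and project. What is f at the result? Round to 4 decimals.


Step 1: Compute gradient at (3.3679, 2.869).
grad_x = 2*8*3.3679 - 8 = 45.8864
grad_y = 2*5*2.869 + 15 = 43.69
Step 2: Gradient step.
x_raw = 3.3679 - 0.05*45.8864 = 1.0736
y_raw = 2.869 - 0.05*43.69 = 0.6845
Step 3: Project onto [-3, 2].
x_proj = clip(1.0736) = 1.0736
y_proj = clip(0.6845) = 0.6845
Step 4: Evaluate f.
f(1.0736, 0.6845) = 13.2422


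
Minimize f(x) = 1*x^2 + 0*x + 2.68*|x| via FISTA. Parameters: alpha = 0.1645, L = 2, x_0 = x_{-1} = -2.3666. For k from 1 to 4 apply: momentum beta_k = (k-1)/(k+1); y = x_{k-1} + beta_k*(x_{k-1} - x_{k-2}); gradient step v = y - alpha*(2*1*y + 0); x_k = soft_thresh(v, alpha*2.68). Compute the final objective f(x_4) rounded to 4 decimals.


FISTA on f(x) = 1*x^2 + 0*x + 2.68*|x|
L = 2, alpha = 0.1645
Iteration 1: beta = 0.0, y = -2.3666 + 0.0*(-2.3666 + 2.3666) = -2.3666
  grad(y) = -4.7332, v = y - alpha*grad = -1.588
  prox(v) = soft_thresh(-1.588, 0.4409) = -1.1471
Iteration 2: beta = 0.3333, y = -1.1471 + 0.3333*(-1.1471 + 2.3666) = -0.7406
  grad(y) = -1.4813, v = y - alpha*grad = -0.497
  prox(v) = soft_thresh(-0.497, 0.4409) = -0.0561
Iteration 3: beta = 0.5, y = -0.0561 + 0.5*(-0.0561 + 1.1471) = 0.4894
  grad(y) = 0.9788, v = y - alpha*grad = 0.3284
  prox(v) = soft_thresh(0.3284, 0.4409) = 0.0
Iteration 4: beta = 0.6, y = 0.0 + 0.6*(0.0 + 0.0561) = 0.0337
  grad(y) = 0.0673, v = y - alpha*grad = 0.0226
  prox(v) = soft_thresh(0.0226, 0.4409) = 0.0
f(x_4) = 1*0.0^2 + 0*0.0 + 2.68*|0.0| = 0.0


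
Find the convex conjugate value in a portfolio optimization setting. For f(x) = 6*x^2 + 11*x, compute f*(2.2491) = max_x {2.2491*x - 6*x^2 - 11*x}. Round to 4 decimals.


f*(y) = sup_x {y*x - a*x^2 - b*x} = sup_x {(y-b)*x - a*x^2}
FOC: (y - b) - 2a*x = 0 => x* = (y - b)/(2a)
x* = (2.2491 - 11)/(2*6) = -0.7292
f*(2.2491) = (y-b)^2/(4a) = (2.2491 - 11)^2/(4*6)
= 76.5783/24 = 3.1908


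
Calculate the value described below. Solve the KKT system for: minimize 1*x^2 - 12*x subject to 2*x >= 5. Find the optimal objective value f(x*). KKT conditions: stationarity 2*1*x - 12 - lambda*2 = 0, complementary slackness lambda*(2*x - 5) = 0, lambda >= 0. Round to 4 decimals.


Step 1: Try lambda = 0 (constraint inactive).
Stationarity: 2*1*x - 12 = 0
x* = 12/(2*1) = 6.0
Check constraint: 2*6.0 = 12.0 >= 5 -- satisfied.
Step 2: Compute optimal value.
f(x*) = 1*6.0^2 - 12*6.0 = -36.0


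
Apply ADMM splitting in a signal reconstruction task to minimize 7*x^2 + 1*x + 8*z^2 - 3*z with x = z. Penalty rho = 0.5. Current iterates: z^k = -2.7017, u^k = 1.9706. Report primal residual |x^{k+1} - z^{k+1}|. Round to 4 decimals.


ADMM iteration with rho = 0.5, z^k = -2.7017, u^k = 1.9706
Step 1: x-update.
Minimize 7*x^2 + 1*x + (0.5/2)*(x + 2.7017 + 1.9706)^2
FOC: (2*7 + 0.5)*x = -1 + 0.5*(-2.7017 - 1.9706)
x^{k+1} = -0.2301
Step 2: z-update.
Minimize 8*z^2 - 3*z + (0.5/2)*(-0.2301 - z + 1.9706)^2
FOC: (2*8 + 0.5)*z = 3 + 0.5*(-0.2301 + 1.9706)
z^{k+1} = 0.2346
Step 3: u-update.
u^{k+1} = 1.9706 - 0.2301 - 0.2346 = 1.506
Step 4: Primal residual = |-0.2301 - 0.2346| = 0.4646


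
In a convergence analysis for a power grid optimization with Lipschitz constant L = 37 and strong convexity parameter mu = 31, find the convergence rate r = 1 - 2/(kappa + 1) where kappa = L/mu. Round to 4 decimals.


Step 1: Compute the condition number.
kappa = L/mu = 37/31 = 1.1935
Step 2: Compute the convergence rate.
r = 1 - 2/(kappa + 1) = 1 - 2*mu/(L + mu) = (L - mu)/(L + mu) = 6/68 = 0.0882


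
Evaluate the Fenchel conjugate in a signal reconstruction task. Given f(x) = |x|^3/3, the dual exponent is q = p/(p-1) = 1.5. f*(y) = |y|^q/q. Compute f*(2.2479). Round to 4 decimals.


The conjugate exponent q satisfies 1/p + 1/q = 1.
p = 3, so q = 3/(3 - 1) = 1.5
|y|^q = 2.2479^1.5 = 3.3703
f*(2.2479) = 3.3703 / 1.5 = 2.2469


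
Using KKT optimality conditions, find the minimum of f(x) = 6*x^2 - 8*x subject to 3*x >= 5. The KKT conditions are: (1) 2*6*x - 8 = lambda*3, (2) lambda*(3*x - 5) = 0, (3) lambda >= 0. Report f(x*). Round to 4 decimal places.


Step 1: Try lambda = 0 (constraint inactive).
x_unc = 8/(2*6) = 0.6667
Check: 3*0.6667 = 2.0001 < 5 -- violated!
Step 2: Constraint must be active: 3*x = 5
x* = 5/3 = 1.6667 (rounded; the exact value 5/3 is used below)
lambda = (2*6*(5/3) - 8)/3 = 4.0
Step 3: Compute optimal value.
f(x*) = 6*(5/3)^2 - 8*(5/3) = 3.3333


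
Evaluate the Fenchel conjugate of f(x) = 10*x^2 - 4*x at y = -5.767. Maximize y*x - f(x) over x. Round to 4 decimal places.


f*(y) = sup_x {y*x - a*x^2 - b*x} = sup_x {(y-b)*x - a*x^2}
FOC: (y - b) - 2a*x = 0 => x* = (y - b)/(2a)
x* = (-5.767 + 4)/(2*10) = -0.0884
f*(-5.767) = (y-b)^2/(4a) = (-5.767 + 4)^2/(4*10)
= 3.1223/40 = 0.0781


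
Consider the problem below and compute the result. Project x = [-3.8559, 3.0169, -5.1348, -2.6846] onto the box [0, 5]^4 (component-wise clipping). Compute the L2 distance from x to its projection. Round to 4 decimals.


Project each component onto [0, 5].
clip(-3.8559) = 0.0, clip(3.0169) = 3.0169, clip(-5.1348) = 0.0, clip(-2.6846) = 0.0
Projection = [0.0, 3.0169, 0.0, 0.0]
Squared diffs: [14.868, 0.0, 26.3662, 7.2071]
Distance = sqrt(48.4413) = 6.96


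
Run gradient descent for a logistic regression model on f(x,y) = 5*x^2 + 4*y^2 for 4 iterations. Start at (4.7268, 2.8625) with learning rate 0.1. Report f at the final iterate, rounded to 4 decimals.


Gradient descent on f(x,y) = 5*x^2 + 4*y^2.
Starting point: (4.7268, 2.8625), alpha = 0.1
Step 1: grad_x = 2*5*4.7268 = 47.268, grad_y = 2*4*2.8625 = 22.9
  x_1 = 4.7268 - 0.1*47.268 = 0.0
  y_1 = 2.8625 - 0.1*22.9 = 0.5725
Step 2: grad_x = 2*5*0.0 = 0.0, grad_y = 2*4*0.5725 = 4.58
  x_2 = 0.0 - 0.1*0.0 = 0.0
  y_2 = 0.5725 - 0.1*4.58 = 0.1145
Step 3: grad_x = 2*5*0.0 = 0.0, grad_y = 2*4*0.1145 = 0.916
  x_3 = 0.0 - 0.1*0.0 = 0.0
  y_3 = 0.1145 - 0.1*0.916 = 0.0229
Step 4: grad_x = 2*5*0.0 = 0.0, grad_y = 2*4*0.0229 = 0.1832
  x_4 = 0.0 - 0.1*0.0 = 0.0
  y_4 = 0.0229 - 0.1*0.1832 = 0.0046
f(0.0, 0.0046) = 5*0.0^2 + 4*0.0046^2 = 0.0001


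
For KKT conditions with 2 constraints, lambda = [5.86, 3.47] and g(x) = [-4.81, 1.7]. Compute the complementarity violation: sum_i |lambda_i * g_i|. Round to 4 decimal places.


KKT complementary slackness check:
lambda_1 * g_1 = 5.86 * -4.81 = -28.1866
lambda_2 * g_2 = 3.47 * 1.7 = 5.899
Total violation = 28.1866 + 5.899 = 34.0856


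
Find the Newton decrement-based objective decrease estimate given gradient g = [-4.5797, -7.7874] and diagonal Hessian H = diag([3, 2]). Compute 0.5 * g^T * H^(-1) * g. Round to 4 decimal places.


Step 1: H is diagonal, so H^(-1) * g = [-1.5266, -3.8937].
Step 2: g^T H^(-1) g = sum_i g_i^2 / H_ii
  = (-4.5797)^2/3 + (-7.7874)^2/2
  = 6.9912 + 30.3218 = 37.313
Step 3: Objective decrease = 0.5 * g^T H^(-1) g = 18.6565


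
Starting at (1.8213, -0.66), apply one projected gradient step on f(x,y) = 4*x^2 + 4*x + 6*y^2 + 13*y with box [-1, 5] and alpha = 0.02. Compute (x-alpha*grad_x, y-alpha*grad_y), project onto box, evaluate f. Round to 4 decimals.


Step 1: Compute gradient at (1.8213, -0.66).
grad_x = 2*4*1.8213 + 4 = 18.5704
grad_y = 2*6*-0.66 + 13 = 5.08
Step 2: Gradient step.
x_raw = 1.8213 - 0.02*18.5704 = 1.4499
y_raw = -0.66 - 0.02*5.08 = -0.7616
Step 3: Project onto [-1, 5].
x_proj = clip(1.4499) = 1.4499
y_proj = clip(-0.7616) = -0.7616
Step 4: Evaluate f.
f(1.4499, -0.7616) = 7.7877


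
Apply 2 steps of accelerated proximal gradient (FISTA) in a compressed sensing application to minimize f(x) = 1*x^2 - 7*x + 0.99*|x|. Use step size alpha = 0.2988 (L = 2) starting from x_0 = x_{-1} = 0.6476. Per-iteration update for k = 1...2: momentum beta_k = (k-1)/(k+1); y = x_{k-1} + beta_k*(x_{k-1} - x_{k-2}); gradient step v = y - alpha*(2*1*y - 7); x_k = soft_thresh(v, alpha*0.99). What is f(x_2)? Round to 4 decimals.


FISTA on f(x) = 1*x^2 - 7*x + 0.99*|x|
L = 2, alpha = 0.2988
Iteration 1: beta = 0.0, y = 0.6476 + 0.0*(0.6476 - 0.6476) = 0.6476
  grad(y) = -5.7048, v = y - alpha*grad = 2.3522
  prox(v) = soft_thresh(2.3522, 0.2958) = 2.0564
Iteration 2: beta = 0.3333, y = 2.0564 + 0.3333*(2.0564 - 0.6476) = 2.526
  grad(y) = -1.948, v = y - alpha*grad = 3.1081
  prox(v) = soft_thresh(3.1081, 0.2958) = 2.8122
f(x_2) = 1*2.8122^2 - 7*2.8122 + 0.99*|2.8122| = -8.9929


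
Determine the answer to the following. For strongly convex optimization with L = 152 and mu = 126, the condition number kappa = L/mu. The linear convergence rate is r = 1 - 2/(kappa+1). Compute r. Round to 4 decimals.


Step 1: Compute the condition number.
kappa = L/mu = 152/126 = 1.2063
Step 2: Compute the convergence rate.
r = 1 - 2/(kappa + 1) = 1 - 2*mu/(L + mu) = (L - mu)/(L + mu) = 26/278 = 0.0935


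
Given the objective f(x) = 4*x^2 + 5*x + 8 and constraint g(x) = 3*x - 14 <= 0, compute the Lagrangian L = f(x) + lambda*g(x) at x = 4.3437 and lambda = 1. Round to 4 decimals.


Step 1: Evaluate f(x).
f(4.3437) = 4*4.3437^2 + 5*4.3437 + 8 = 105.1894
Step 2: Evaluate g(x).
g(4.3437) = 3*4.3437 - 14 = -0.9689
Step 3: Compute Lagrangian.
L = 105.1894 + 1*-0.9689 = 104.2205


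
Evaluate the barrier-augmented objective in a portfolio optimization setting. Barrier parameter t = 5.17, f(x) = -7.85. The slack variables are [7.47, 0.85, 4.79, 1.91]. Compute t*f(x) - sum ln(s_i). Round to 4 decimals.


Step 1: Compute log-barrier.
ln values: [2.0109, -0.1625, 1.5665, 0.6471]
phi = -(2.0109 - 0.1625 + 1.5665 + 0.6471) = -4.062
Step 2: Compute augmented objective.
t*f(x) = 5.17*-7.85 = -40.5845
Total = -40.5845 - 4.062 = -44.6465


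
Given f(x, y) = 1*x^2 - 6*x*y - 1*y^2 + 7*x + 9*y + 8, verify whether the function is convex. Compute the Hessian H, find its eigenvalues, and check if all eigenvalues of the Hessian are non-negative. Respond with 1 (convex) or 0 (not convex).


The Hessian of f(x,y) = 1*x^2 - 6*x*y - 1*y^2 + 7*x + 9*y + 8 is:
H = [[2, -6], [-6, -2]]
Trace = 2 - 2 = 0
Determinant = 2*-2 - (-6)^2 = -40
Discriminant = (0)^2 - 4*-40 = 160.0
Eigenvalues: lambda_1 = -6.3246, lambda_2 = 6.3246
The function is not convex.

0


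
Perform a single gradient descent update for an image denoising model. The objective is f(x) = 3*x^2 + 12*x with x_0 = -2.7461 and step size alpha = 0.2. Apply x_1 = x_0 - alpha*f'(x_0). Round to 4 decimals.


We compute the gradient at x_0 and apply the update.
f'(x) = 6*x + 12
f'(-2.7461) = 6*-2.7461 + 12 = -4.4766
x_1 = -2.7461 - 0.2*-4.4766 = -1.8508


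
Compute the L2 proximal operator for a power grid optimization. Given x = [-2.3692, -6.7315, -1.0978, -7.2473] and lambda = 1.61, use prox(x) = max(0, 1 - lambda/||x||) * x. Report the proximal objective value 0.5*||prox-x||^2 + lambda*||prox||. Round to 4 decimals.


Step 1: Compute ||x||.
||x|| = 10.2301
Step 2: Compute scaling factor.
scale = max(0, 1 - 1.61/10.2301) = 0.8426
Step 3: prox(x) = [-1.9963, -5.6721, -0.925, -6.1067]
||prox(x)|| = 8.6201
Step 4: Proximal objective.
0.5*||prox-x||^2 = 1.2961
lambda*||prox|| = 13.8784
Total = 15.1744


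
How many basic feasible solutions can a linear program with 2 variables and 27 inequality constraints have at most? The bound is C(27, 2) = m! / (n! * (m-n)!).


Each vertex corresponds to some choice of n active constraints out of m, so the number of vertices is at most C(m, n) = m! / (n!(m-n)!).
m = 27, n = 2
Numerator: 27 * 26
Denominator: 2! = 2
C(27, 2) = 351


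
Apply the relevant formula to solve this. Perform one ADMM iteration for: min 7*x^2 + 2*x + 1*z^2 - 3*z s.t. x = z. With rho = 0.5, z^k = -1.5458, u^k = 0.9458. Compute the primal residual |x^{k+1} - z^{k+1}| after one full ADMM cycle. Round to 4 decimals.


ADMM iteration with rho = 0.5, z^k = -1.5458, u^k = 0.9458
Step 1: x-update.
Minimize 7*x^2 + 2*x + (0.5/2)*(x + 1.5458 + 0.9458)^2
FOC: (2*7 + 0.5)*x = -2 + 0.5*(-1.5458 - 0.9458)
x^{k+1} = -0.2238
Step 2: z-update.
Minimize 1*z^2 - 3*z + (0.5/2)*(-0.2238 - z + 0.9458)^2
FOC: (2*1 + 0.5)*z = 3 + 0.5*(-0.2238 + 0.9458)
z^{k+1} = 1.3444
Step 3: u-update.
u^{k+1} = 0.9458 - 0.2238 - 1.3444 = -0.6224
Step 4: Primal residual = |-0.2238 - 1.3444| = 1.5682


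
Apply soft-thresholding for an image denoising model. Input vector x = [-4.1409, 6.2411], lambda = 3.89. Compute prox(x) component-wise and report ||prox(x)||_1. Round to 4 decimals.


Soft-thresholding with lambda = 3.89:
prox(-4.1409) = sign(-4.1409)*max(|-4.1409| - 3.89, 0) = -0.2509
prox(6.2411) = sign(6.2411)*max(|6.2411| - 3.89, 0) = 2.3511
prox(x) = [-0.2509, 2.3511]
||prox(x)||_1 = 0.2509 + 2.3511 = 2.602


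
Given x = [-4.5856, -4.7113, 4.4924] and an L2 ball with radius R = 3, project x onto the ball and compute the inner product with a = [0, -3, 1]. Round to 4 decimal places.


Step 1: Compute ||x|| (intermediates to 6 decimals).
||x|| = sqrt((-4.5856)^2 + (-4.7113)^2 + 4.4924^2) = 7.962772
Step 2: Project.
Since ||x|| > R, scale = R/||x|| = 3/7.962772 = 0.376753, proj(x) = scale * x
proj(x) = [-1.727639, -1.774996, 1.692525]
Step 3: Dot product.
a^T * proj(x) = 0*(-1.727639) - 3*(-1.774996) + 1*1.692525 = 7.0175


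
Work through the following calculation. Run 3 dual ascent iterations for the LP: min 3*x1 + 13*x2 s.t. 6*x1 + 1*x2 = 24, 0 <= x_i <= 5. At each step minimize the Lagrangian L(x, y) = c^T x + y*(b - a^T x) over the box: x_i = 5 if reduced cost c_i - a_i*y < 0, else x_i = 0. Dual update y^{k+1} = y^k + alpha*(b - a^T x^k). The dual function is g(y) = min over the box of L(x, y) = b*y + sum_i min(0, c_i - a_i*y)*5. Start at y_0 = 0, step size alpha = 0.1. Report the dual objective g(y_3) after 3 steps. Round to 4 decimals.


Dual ascent for LP: min 3*x1 + 13*x2, 6*x1 + 1*x2 = 24, 0 <= x_i <= 5
Step 1: y^k = 0.0, reduced costs: (3.0, 13.0)
  x^k = (0.0, 0.0), subgradient = b - a^T x = 24.0
  y^{k+1} = 0.0 + 0.1*24.0 = 2.4
Step 2: y^k = 2.4, reduced costs: (-11.4, 10.6)
  x^k = (5.0, 0.0), subgradient = b - a^T x = -6.0
  y^{k+1} = 2.4 + 0.1*-6.0 = 1.8
Step 3: y^k = 1.8, reduced costs: (-7.8, 11.2)
  x^k = (5.0, 0.0), subgradient = b - a^T x = -6.0
  y^{k+1} = 1.8 + 0.1*-6.0 = 1.2
Dual objective at y_3 = 1.2: reduced costs (-4.2, 11.8), box minimizer x = (5.0, 0.0)
g(y_3) = b*y + (c1 - a1*y)*x1 + (c2 - a2*y)*x2 = 24*1.2 + (-4.2)*5.0 + 11.8*0.0 = 28.8 - 21.0 + 0.0 = 7.8


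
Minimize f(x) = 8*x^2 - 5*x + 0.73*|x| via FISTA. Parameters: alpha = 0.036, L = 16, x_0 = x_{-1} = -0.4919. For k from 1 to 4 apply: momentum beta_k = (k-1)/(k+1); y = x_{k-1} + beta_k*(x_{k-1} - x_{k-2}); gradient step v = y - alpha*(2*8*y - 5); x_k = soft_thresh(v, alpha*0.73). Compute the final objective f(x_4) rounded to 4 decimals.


FISTA on f(x) = 8*x^2 - 5*x + 0.73*|x|
L = 16, alpha = 0.036
Iteration 1: beta = 0.0, y = -0.4919 + 0.0*(-0.4919 + 0.4919) = -0.4919
  grad(y) = -12.8704, v = y - alpha*grad = -0.0286
  prox(v) = soft_thresh(-0.0286, 0.0263) = -0.0023
Iteration 2: beta = 0.3333, y = -0.0023 + 0.3333*(-0.0023 + 0.4919) = 0.1609
  grad(y) = -2.4253, v = y - alpha*grad = 0.2482
  prox(v) = soft_thresh(0.2482, 0.0263) = 0.2219
Iteration 3: beta = 0.5, y = 0.2219 + 0.5*(0.2219 + 0.0023) = 0.3341
  grad(y) = 0.3451, v = y - alpha*grad = 0.3216
  prox(v) = soft_thresh(0.3216, 0.0263) = 0.2954
Iteration 4: beta = 0.6, y = 0.2954 + 0.6*(0.2954 - 0.2219) = 0.3394
  grad(y) = 0.4306, v = y - alpha*grad = 0.3239
  prox(v) = soft_thresh(0.3239, 0.0263) = 0.2976
f(x_4) = 8*0.2976^2 - 5*0.2976 + 0.73*|0.2976| = -0.5622


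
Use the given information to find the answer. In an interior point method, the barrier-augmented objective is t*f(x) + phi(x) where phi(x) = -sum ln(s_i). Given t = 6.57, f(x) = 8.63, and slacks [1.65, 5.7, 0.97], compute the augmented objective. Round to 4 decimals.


Step 1: Compute log-barrier.
ln values: [0.5008, 1.7405, -0.0305]
phi = -(0.5008 + 1.7405 - 0.0305) = -2.2108
Step 2: Compute augmented objective.
t*f(x) = 6.57*8.63 = 56.6991
Total = 56.6991 - 2.2108 = 54.4883


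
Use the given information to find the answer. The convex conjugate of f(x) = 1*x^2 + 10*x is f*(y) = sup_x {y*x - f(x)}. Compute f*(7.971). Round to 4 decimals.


f*(y) = sup_x {y*x - a*x^2 - b*x} = sup_x {(y-b)*x - a*x^2}
FOC: (y - b) - 2a*x = 0 => x* = (y - b)/(2a)
x* = (7.971 - 10)/(2*1) = -1.0145
f*(7.971) = (y-b)^2/(4a) = (7.971 - 10)^2/(4*1)
= 4.1168/4 = 1.0292


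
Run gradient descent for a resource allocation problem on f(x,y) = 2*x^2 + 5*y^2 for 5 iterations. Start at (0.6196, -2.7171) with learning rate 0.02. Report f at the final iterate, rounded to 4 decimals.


Gradient descent on f(x,y) = 2*x^2 + 5*y^2.
Starting point: (0.6196, -2.7171), alpha = 0.02
Step 1: grad_x = 2*2*0.6196 = 2.4784, grad_y = 2*5*-2.7171 = -27.171
  x_1 = 0.6196 - 0.02*2.4784 = 0.57
  y_1 = -2.7171 - 0.02*-27.171 = -2.1737
Step 2: grad_x = 2*2*0.57 = 2.2801, grad_y = 2*5*-2.1737 = -21.7368
  x_2 = 0.57 - 0.02*2.2801 = 0.5244
  y_2 = -2.1737 - 0.02*-21.7368 = -1.7389
Step 3: grad_x = 2*2*0.5244 = 2.0977, grad_y = 2*5*-1.7389 = -17.3894
  x_3 = 0.5244 - 0.02*2.0977 = 0.4825
  y_3 = -1.7389 - 0.02*-17.3894 = -1.3912
Step 4: grad_x = 2*2*0.4825 = 1.9299, grad_y = 2*5*-1.3912 = -13.9116
  x_4 = 0.4825 - 0.02*1.9299 = 0.4439
  y_4 = -1.3912 - 0.02*-13.9116 = -1.1129
Step 5: grad_x = 2*2*0.4439 = 1.7755, grad_y = 2*5*-1.1129 = -11.1292
  x_5 = 0.4439 - 0.02*1.7755 = 0.4084
  y_5 = -1.1129 - 0.02*-11.1292 = -0.8903
f(0.4084, -0.8903) = 2*0.4084^2 + 5*(-0.8903)^2 = 4.297
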